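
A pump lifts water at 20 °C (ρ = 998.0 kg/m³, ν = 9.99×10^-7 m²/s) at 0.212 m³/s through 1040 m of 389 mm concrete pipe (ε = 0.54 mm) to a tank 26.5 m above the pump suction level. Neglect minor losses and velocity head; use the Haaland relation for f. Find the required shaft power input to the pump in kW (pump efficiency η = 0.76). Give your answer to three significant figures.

P_shaft ≈ 98.0 kW

V = 4Q/(πD²) = 1.784 m/s; Re = 6.95×10^5; ε/D = 0.00139; f = 0.02165
h_f = f(L/D)V²/2g = 9.386 m
Total head H = z + h_f = 26.5 + 9.386 = 35.89 m
P_hyd = ρgQH = 998.0·9.81·0.212·35.89 = 74.48 kW
P_shaft = P_hyd/η = 74.48/0.76 = 98.00 kW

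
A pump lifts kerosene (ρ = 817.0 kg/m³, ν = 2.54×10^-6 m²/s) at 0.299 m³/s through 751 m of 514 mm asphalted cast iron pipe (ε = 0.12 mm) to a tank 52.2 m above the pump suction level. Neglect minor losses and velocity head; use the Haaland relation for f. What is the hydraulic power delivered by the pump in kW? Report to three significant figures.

V = 4Q/(πD²) = 1.441 m/s; Re = 2.92×10^5; ε/D = 2.33×10^-4; f = 0.01637
h_f = f(L/D)V²/2g = 2.531 m
Total head H = z + h_f = 52.2 + 2.531 = 54.73 m
P_hyd = ρgQH = 817.0·9.81·0.299·54.73 = 131.2 kW

P_hyd ≈ 131 kW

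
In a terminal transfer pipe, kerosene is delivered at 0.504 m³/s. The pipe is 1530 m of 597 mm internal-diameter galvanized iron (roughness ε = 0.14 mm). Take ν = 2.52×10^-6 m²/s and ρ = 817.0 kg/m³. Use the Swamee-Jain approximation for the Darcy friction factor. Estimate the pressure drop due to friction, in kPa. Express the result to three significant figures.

V = 4Q/(πD²) = 4·0.504/(π·0.597²) = 1.800 m/s
Re = VD/ν = 1.800·0.597/2.52×10^-6 = 4.27×10^5 → turbulent
ε/D = 0.14/597 = 2.35×10^-4
Swamee-Jain: f = 0.01603
h_f = f(L/D)V²/(2g) = 0.01603·(1530/0.597)·1.800²/(2·9.81) = 6.790 m
Δp = ρg·h_f = 817.0·9.81·6.790 = 54.42 kPa

Δp ≈ 54.4 kPa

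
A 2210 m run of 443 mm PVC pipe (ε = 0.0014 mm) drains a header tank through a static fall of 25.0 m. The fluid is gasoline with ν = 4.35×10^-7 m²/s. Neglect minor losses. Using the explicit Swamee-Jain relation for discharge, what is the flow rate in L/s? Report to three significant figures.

Swamee-Jain (Type II): Q = -0.965·√(gD⁵h_f/L)·ln[ε/(3.7D) + √(3.17ν²L/(gD³h_f))]
√(gD⁵h_f/L) = √(9.81·0.443⁵·25.0/2210) = 0.04351
ε/(3.7D) = 8.54×10^-7; √(3.17ν²L/(gD³h_f)) = 7.89×10^-6
Q = -0.965·0.04351·ln(8.739×10^-6) = 0.4891 m³/s
Check: V = 3.17 m/s, Re = 3.23×10^6, f = 0.009783, h_f = 25.0 m ≈ 25.0 m ✓

Q ≈ 489 L/s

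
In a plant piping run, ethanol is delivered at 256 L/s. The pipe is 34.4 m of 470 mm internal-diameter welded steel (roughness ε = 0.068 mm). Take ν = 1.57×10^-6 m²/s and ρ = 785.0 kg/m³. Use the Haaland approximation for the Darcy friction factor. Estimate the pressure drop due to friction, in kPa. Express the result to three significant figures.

V = 4Q/(πD²) = 4·0.256/(π·0.470²) = 1.476 m/s
Re = VD/ν = 1.476·0.470/1.57×10^-6 = 4.42×10^5 → turbulent
ε/D = 0.068/470 = 1.45×10^-4
Haaland: f = 0.01493
h_f = f(L/D)V²/(2g) = 0.01493·(34.4/0.470)·1.476²/(2·9.81) = 0.1213 m
Δp = ρg·h_f = 785.0·9.81·0.1213 = 0.9340 kPa

Δp ≈ 0.934 kPa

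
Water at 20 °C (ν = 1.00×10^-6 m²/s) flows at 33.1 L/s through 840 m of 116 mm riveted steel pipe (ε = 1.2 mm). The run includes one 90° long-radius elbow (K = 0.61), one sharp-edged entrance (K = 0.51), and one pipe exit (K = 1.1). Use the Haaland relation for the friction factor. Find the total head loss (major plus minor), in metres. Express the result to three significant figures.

V = 4Q/(πD²) = 3.132 m/s; V²/2g = 0.5000 m
Re = 3.63×10^5, ε/D = 0.0103 → f = 0.03857 (Haaland)
Major: h_f = f(L/D)·V²/2g = 0.03857·7241·0.5000 = 139.6 m
Minor: ΣK = 2.22; h_m = ΣK·V²/2g = 1.110 m
Total H_L = 139.6 + 1.110 = 140.8 m

H_L ≈ 141 m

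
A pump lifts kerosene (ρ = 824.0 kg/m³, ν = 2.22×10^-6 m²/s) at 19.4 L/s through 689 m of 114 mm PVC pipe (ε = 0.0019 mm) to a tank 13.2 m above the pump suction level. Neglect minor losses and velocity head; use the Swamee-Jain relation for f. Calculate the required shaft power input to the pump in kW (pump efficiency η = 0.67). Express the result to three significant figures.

V = 4Q/(πD²) = 1.901 m/s; Re = 9.76×10^4; ε/D = 1.67×10^-5; f = 0.01805
h_f = f(L/D)V²/2g = 20.09 m
Total head H = z + h_f = 13.2 + 20.09 = 33.29 m
P_hyd = ρgQH = 824.0·9.81·0.0194·33.29 = 5.221 kW
P_shaft = P_hyd/η = 5.221/0.67 = 7.792 kW

P_shaft ≈ 7.79 kW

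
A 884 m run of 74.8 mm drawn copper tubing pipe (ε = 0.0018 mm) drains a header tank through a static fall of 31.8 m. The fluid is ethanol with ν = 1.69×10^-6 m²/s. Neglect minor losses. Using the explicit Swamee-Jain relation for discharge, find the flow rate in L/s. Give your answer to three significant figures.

Swamee-Jain (Type II): Q = -0.965·√(gD⁵h_f/L)·ln[ε/(3.7D) + √(3.17ν²L/(gD³h_f))]
√(gD⁵h_f/L) = √(9.81·0.0748⁵·31.8/884) = 9.090×10^-4
ε/(3.7D) = 6.50×10^-6; √(3.17ν²L/(gD³h_f)) = 2.48×10^-4
Q = -0.965·9.090×10^-4·ln(2.541×10^-4) = 0.007261 m³/s
Check: V = 1.65 m/s, Re = 7.31×10^4, f = 0.01921, h_f = 31.6 m ≈ 31.8 m ✓

Q ≈ 7.26 L/s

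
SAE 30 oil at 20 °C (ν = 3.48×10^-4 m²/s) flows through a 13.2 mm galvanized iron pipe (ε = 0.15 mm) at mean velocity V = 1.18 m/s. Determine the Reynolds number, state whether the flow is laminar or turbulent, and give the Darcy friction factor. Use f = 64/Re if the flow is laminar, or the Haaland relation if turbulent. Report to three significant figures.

Re = VD/ν = 1.180·0.0132/3.48×10^-4 = 44.8
Re < 2300 → laminar → f = 64/Re = 1.430

Re ≈ 44.8; laminar; f = 64/Re ≈ 1.43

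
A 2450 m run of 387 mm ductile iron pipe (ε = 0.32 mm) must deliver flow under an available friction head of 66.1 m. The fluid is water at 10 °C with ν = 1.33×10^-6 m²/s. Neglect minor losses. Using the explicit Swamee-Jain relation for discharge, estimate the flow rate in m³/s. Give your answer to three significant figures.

Swamee-Jain (Type II): Q = -0.965·√(gD⁵h_f/L)·ln[ε/(3.7D) + √(3.17ν²L/(gD³h_f))]
√(gD⁵h_f/L) = √(9.81·0.387⁵·66.1/2450) = 0.04793
ε/(3.7D) = 2.23×10^-4; √(3.17ν²L/(gD³h_f)) = 1.91×10^-5
Q = -0.965·0.04793·ln(2.426×10^-4) = 0.3850 m³/s
Check: V = 3.27 m/s, Re = 9.52×10^5, f = 0.01922, h_f = 66.4 m ≈ 66.1 m ✓

Q ≈ 0.385 m³/s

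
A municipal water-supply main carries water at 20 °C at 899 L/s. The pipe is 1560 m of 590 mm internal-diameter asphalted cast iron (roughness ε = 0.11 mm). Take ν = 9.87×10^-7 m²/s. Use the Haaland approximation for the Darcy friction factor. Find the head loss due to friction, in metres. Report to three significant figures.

V = 4Q/(πD²) = 4·0.899/(π·0.590²) = 3.288 m/s
Re = VD/ν = 3.288·0.590/9.87×10^-7 = 1.97×10^6 → turbulent
ε/D = 0.11/590 = 1.86×10^-4
Haaland: f = 0.01404
h_f = f(L/D)V²/(2g) = 0.01404·(1560/0.590)·3.288²/(2·9.81) = 20.46 m

h_f ≈ 20.5 m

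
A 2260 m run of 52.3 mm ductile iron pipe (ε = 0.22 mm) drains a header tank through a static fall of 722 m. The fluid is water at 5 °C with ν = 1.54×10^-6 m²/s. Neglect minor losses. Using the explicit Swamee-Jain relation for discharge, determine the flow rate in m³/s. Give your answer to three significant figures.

Swamee-Jain (Type II): Q = -0.965·√(gD⁵h_f/L)·ln[ε/(3.7D) + √(3.17ν²L/(gD³h_f))]
√(gD⁵h_f/L) = √(9.81·0.0523⁵·722/2260) = 0.001107
ε/(3.7D) = 0.00114; √(3.17ν²L/(gD³h_f)) = 1.29×10^-4
Q = -0.965·0.001107·ln(0.001266) = 0.007130 m³/s
Check: V = 3.32 m/s, Re = 1.13×10^5, f = 0.03001, h_f = 728 m ≈ 722 m ✓

Q ≈ 0.00713 m³/s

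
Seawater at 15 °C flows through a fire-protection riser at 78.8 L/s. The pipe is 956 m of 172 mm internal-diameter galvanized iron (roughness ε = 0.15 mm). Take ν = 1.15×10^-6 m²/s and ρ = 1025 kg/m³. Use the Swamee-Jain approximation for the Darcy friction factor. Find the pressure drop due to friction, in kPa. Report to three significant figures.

Δp ≈ 648 kPa

V = 4Q/(πD²) = 4·0.0788/(π·0.172²) = 3.391 m/s
Re = VD/ν = 3.391·0.172/1.15×10^-6 = 5.07×10^5 → turbulent
ε/D = 0.15/172 = 8.72×10^-4
Swamee-Jain: f = 0.01977
h_f = f(L/D)V²/(2g) = 0.01977·(956/0.172)·3.391²/(2·9.81) = 64.41 m
Δp = ρg·h_f = 1025·9.81·64.41 = 647.6 kPa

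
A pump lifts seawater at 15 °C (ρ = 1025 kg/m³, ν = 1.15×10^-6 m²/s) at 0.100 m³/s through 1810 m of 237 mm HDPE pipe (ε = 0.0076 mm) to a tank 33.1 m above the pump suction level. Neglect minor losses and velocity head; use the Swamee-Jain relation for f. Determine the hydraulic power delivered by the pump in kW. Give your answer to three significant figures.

P_hyd ≈ 60.9 kW

V = 4Q/(πD²) = 2.267 m/s; Re = 4.67×10^5; ε/D = 3.21×10^-5; f = 0.01373
h_f = f(L/D)V²/2g = 27.46 m
Total head H = z + h_f = 33.1 + 27.46 = 60.56 m
P_hyd = ρgQH = 1025·9.81·0.100·60.56 = 60.89 kW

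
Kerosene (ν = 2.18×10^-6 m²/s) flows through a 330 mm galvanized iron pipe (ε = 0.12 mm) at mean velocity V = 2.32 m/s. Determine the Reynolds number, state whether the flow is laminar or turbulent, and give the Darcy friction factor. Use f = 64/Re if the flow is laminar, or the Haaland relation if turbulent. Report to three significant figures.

Re = VD/ν = 2.320·0.330/2.18×10^-6 = 3.51×10^5
Re > 4000 → turbulent; ε/D = 3.64×10^-4
Haaland: f = 0.01703

Re ≈ 3.51×10^5; turbulent; f ≈ 0.0170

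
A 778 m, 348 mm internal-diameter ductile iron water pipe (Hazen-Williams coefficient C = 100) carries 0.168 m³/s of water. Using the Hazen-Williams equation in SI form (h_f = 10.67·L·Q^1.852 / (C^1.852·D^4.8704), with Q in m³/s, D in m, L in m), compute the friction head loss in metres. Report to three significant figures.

h_f ≈ 10.3 m

h_f = 10.67·778·0.168^1.852 / (100^1.852·0.348^4.8704) = 10.31 m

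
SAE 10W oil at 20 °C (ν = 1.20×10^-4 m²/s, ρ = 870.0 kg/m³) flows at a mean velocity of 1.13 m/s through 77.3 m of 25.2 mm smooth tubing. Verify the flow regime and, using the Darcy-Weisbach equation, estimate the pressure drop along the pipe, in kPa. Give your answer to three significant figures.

Re = VD/ν = 1.13·0.02520/1.20×10^-4 = 237 → laminar (Re < 2300)
f = 64/Re = 0.2697
h_f = f(L/D)V²/(2g) = 0.2697·(77.3/0.02520)·1.13²/(2·9.81) = 53.84 m
Δp = ρg·h_f = 870.0·9.81·53.84 = 459.5 kPa

Δp ≈ 460 kPa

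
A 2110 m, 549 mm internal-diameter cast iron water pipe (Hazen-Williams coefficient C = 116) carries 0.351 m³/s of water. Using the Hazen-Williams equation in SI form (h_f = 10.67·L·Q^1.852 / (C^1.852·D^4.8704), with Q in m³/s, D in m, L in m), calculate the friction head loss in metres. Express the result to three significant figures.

h_f = 10.67·2110·0.351^1.852 / (116^1.852·0.549^4.8704) = 9.023 m

h_f ≈ 9.02 m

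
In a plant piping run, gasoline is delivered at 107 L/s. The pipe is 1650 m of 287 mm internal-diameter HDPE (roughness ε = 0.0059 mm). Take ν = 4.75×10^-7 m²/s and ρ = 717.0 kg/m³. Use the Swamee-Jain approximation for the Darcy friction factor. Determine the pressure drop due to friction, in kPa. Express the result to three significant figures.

V = 4Q/(πD²) = 4·0.107/(π·0.287²) = 1.654 m/s
Re = VD/ν = 1.654·0.287/4.75×10^-7 = 9.99×10^5 → turbulent
ε/D = 0.0059/287 = 2.06×10^-5
Swamee-Jain: f = 0.01210
h_f = f(L/D)V²/(2g) = 0.01210·(1650/0.287)·1.654²/(2·9.81) = 9.696 m
Δp = ρg·h_f = 717.0·9.81·9.696 = 68.20 kPa

Δp ≈ 68.2 kPa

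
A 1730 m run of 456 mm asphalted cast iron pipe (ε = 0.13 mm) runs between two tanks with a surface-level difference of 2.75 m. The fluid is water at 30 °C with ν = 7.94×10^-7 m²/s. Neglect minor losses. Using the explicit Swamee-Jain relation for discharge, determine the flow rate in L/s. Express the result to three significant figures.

Swamee-Jain (Type II): Q = -0.965·√(gD⁵h_f/L)·ln[ε/(3.7D) + √(3.17ν²L/(gD³h_f))]
√(gD⁵h_f/L) = √(9.81·0.456⁵·2.75/1730) = 0.01753
ε/(3.7D) = 7.71×10^-5; √(3.17ν²L/(gD³h_f)) = 3.68×10^-5
Q = -0.965·0.01753·ln(1.138×10^-4) = 0.1537 m³/s
Check: V = 0.941 m/s, Re = 5.40×10^5, f = 0.01617, h_f = 2.77 m ≈ 2.75 m ✓

Q ≈ 154 L/s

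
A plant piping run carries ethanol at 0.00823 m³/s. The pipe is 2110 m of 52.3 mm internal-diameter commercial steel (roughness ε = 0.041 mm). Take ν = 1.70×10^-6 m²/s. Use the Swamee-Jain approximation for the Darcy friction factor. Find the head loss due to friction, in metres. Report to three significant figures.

V = 4Q/(πD²) = 4·0.00823/(π·0.0523²) = 3.831 m/s
Re = VD/ν = 3.831·0.0523/1.70×10^-6 = 1.18×10^5 → turbulent
ε/D = 0.041/52.3 = 7.84×10^-4
Swamee-Jain: f = 0.02120
h_f = f(L/D)V²/(2g) = 0.02120·(2110/0.0523)·3.831²/(2·9.81) = 639.9 m

h_f ≈ 640 m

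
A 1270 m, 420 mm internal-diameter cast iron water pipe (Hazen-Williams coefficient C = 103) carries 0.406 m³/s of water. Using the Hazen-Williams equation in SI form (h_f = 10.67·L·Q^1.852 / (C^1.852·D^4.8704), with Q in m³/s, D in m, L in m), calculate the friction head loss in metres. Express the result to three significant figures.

h_f ≈ 32.7 m

h_f = 10.67·1270·0.406^1.852 / (103^1.852·0.420^4.8704) = 32.67 m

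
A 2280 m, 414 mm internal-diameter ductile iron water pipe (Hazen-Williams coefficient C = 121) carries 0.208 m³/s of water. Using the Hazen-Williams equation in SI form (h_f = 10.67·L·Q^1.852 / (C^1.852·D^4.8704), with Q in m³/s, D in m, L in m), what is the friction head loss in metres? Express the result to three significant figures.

h_f = 10.67·2280·0.208^1.852 / (121^1.852·0.414^4.8704) = 13.53 m

h_f ≈ 13.5 m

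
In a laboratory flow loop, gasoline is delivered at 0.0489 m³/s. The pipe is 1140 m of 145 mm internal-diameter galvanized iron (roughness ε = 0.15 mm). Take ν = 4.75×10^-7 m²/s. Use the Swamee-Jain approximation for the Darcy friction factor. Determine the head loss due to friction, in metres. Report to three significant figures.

V = 4Q/(πD²) = 4·0.0489/(π·0.145²) = 2.961 m/s
Re = VD/ν = 2.961·0.145/4.75×10^-7 = 9.04×10^5 → turbulent
ε/D = 0.15/145 = 0.00103
Swamee-Jain: f = 0.02022
h_f = f(L/D)V²/(2g) = 0.02022·(1140/0.145)·2.961²/(2·9.81) = 71.05 m

h_f ≈ 71.1 m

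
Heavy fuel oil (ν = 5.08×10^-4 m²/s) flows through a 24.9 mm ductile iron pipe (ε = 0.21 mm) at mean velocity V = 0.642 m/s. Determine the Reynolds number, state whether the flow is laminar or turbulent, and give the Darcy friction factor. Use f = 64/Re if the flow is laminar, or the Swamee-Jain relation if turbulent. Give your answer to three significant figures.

Re ≈ 31.5; laminar; f = 64/Re ≈ 2.03

Re = VD/ν = 0.6420·0.0249/5.08×10^-4 = 31.5
Re < 2300 → laminar → f = 64/Re = 2.034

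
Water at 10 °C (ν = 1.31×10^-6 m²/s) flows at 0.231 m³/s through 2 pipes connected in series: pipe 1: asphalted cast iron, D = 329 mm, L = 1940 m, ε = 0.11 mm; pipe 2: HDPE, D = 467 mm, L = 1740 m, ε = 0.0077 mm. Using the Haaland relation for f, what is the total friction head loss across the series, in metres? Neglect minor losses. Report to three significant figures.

H ≈ 40.5 m

Pipe 1: V = 2.717 m/s, Re = 6.82×10^5, ε/D = 3.34×10^-4, f = 0.01615, h_1 = f(L/D)V²/2g = 35.85 m
Pipe 2: V = 1.349 m/s, Re = 4.81×10^5, ε/D = 1.65×10^-5, f = 0.01334, h_2 = f(L/D)V²/2g = 4.608 m
Series → Q common, losses add: H = Σh = 40.46 m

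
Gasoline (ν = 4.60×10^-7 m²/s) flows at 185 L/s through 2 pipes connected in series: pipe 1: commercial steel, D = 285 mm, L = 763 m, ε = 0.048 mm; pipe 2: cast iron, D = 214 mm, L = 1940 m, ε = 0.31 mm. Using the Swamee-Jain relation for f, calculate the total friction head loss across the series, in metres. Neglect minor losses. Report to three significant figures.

Pipe 1: V = 2.900 m/s, Re = 1.80×10^6, ε/D = 1.68×10^-4, f = 0.01398, h_1 = f(L/D)V²/2g = 16.04 m
Pipe 2: V = 5.143 m/s, Re = 2.39×10^6, ε/D = 0.00145, f = 0.02168, h_2 = f(L/D)V²/2g = 265.0 m
Series → Q common, losses add: H = Σh = 281.0 m

H ≈ 281 m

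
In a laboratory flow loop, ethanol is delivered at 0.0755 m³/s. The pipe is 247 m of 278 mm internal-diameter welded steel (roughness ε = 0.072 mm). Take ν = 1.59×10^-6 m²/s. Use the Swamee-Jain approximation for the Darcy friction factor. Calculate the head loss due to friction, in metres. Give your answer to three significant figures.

h_f ≈ 1.22 m

V = 4Q/(πD²) = 4·0.0755/(π·0.278²) = 1.244 m/s
Re = VD/ν = 1.244·0.278/1.59×10^-6 = 2.17×10^5 → turbulent
ε/D = 0.072/278 = 2.59×10^-4
Swamee-Jain: f = 0.01736
h_f = f(L/D)V²/(2g) = 0.01736·(247/0.278)·1.244²/(2·9.81) = 1.216 m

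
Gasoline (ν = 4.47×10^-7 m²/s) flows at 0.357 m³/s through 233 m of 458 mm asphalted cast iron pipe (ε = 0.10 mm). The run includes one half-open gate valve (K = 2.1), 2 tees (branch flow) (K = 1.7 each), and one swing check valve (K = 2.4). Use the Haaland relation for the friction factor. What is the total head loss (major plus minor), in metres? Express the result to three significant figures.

H_L ≈ 3.64 m

V = 4Q/(πD²) = 2.167 m/s; V²/2g = 0.2393 m
Re = 2.22×10^6, ε/D = 2.18×10^-4 → f = 0.01438 (Haaland)
Major: h_f = f(L/D)·V²/2g = 0.01438·508.7·0.2393 = 1.751 m
Minor: ΣK = 7.90; h_m = ΣK·V²/2g = 1.891 m
Total H_L = 1.751 + 1.891 = 3.642 m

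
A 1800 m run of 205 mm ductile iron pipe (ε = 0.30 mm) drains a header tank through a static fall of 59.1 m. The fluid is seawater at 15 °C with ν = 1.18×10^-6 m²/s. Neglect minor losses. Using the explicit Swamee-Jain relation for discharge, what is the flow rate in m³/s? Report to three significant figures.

Q ≈ 0.0806 m³/s

Swamee-Jain (Type II): Q = -0.965·√(gD⁵h_f/L)·ln[ε/(3.7D) + √(3.17ν²L/(gD³h_f))]
√(gD⁵h_f/L) = √(9.81·0.205⁵·59.1/1800) = 0.01080
ε/(3.7D) = 3.96×10^-4; √(3.17ν²L/(gD³h_f)) = 3.99×10^-5
Q = -0.965·0.01080·ln(4.354×10^-4) = 0.08065 m³/s
Check: V = 2.44 m/s, Re = 4.24×10^5, f = 0.02225, h_f = 59.5 m ≈ 59.1 m ✓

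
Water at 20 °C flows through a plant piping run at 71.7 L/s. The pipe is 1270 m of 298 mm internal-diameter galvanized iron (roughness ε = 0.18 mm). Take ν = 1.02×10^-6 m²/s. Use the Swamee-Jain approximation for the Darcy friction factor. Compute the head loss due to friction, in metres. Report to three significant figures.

h_f ≈ 4.34 m

V = 4Q/(πD²) = 4·0.0717/(π·0.298²) = 1.028 m/s
Re = VD/ν = 1.028·0.298/1.02×10^-6 = 3.00×10^5 → turbulent
ε/D = 0.18/298 = 6.04×10^-4
Swamee-Jain: f = 0.01890
h_f = f(L/D)V²/(2g) = 0.01890·(1270/0.298)·1.028²/(2·9.81) = 4.339 m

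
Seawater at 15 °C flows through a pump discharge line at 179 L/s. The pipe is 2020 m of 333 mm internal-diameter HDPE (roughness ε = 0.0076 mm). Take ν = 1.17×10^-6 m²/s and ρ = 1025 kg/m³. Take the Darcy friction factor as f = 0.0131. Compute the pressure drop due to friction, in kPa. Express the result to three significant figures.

V = 4Q/(πD²) = 4·0.179/(π·0.333²) = 2.055 m/s
h_f = f(L/D)V²/(2g) = 0.01310·(2020/0.333)·2.055²/(2·9.81) = 17.11 m
Δp = ρg·h_f = 1025·9.81·17.11 = 172.0 kPa

Δp ≈ 172 kPa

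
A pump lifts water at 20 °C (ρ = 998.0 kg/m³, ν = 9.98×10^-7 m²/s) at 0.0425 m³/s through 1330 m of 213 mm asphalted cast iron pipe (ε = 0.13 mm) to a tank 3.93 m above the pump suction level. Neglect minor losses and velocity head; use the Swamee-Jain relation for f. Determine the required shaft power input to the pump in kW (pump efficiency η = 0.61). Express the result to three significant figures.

V = 4Q/(πD²) = 1.193 m/s; Re = 2.55×10^5; ε/D = 6.10×10^-4; f = 0.01914
h_f = f(L/D)V²/2g = 8.666 m
Total head H = z + h_f = 3.93 + 8.666 = 12.60 m
P_hyd = ρgQH = 998.0·9.81·0.0425·12.60 = 5.241 kW
P_shaft = P_hyd/η = 5.241/0.61 = 8.592 kW

P_shaft ≈ 8.59 kW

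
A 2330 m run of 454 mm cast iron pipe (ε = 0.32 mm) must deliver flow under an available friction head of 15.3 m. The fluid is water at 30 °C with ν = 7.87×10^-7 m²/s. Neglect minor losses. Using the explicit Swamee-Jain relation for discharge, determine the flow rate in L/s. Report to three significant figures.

Swamee-Jain (Type II): Q = -0.965·√(gD⁵h_f/L)·ln[ε/(3.7D) + √(3.17ν²L/(gD³h_f))]
√(gD⁵h_f/L) = √(9.81·0.454⁵·15.3/2330) = 0.03525
ε/(3.7D) = 1.90×10^-4; √(3.17ν²L/(gD³h_f)) = 1.80×10^-5
Q = -0.965·0.03525·ln(2.085×10^-4) = 0.2883 m³/s
Check: V = 1.78 m/s, Re = 1.03×10^6, f = 0.01854, h_f = 15.4 m ≈ 15.3 m ✓

Q ≈ 288 L/s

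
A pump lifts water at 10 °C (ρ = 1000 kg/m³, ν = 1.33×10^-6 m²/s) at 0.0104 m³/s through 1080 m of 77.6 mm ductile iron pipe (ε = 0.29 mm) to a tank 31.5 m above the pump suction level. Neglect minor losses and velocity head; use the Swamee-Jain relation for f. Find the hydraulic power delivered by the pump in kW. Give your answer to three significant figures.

P_hyd ≈ 13.4 kW

V = 4Q/(πD²) = 2.199 m/s; Re = 1.28×10^5; ε/D = 0.00374; f = 0.02897
h_f = f(L/D)V²/2g = 99.38 m
Total head H = z + h_f = 31.5 + 99.38 = 130.9 m
P_hyd = ρgQH = 1000·9.81·0.0104·130.9 = 13.35 kW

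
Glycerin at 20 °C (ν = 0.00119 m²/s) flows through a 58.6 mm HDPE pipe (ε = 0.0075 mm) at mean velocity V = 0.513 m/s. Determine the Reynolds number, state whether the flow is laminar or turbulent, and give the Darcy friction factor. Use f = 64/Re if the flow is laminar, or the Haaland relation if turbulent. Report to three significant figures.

Re ≈ 25.3; laminar; f = 64/Re ≈ 2.53

Re = VD/ν = 0.5130·0.0586/0.00119 = 25.3
Re < 2300 → laminar → f = 64/Re = 2.533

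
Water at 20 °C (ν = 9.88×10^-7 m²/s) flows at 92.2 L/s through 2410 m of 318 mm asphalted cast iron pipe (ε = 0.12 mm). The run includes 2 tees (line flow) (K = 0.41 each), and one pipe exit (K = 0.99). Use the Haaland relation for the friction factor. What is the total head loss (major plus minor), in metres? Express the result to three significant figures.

H_L ≈ 9.00 m

V = 4Q/(πD²) = 1.161 m/s; V²/2g = 0.06869 m
Re = 3.74×10^5, ε/D = 3.77×10^-4 → f = 0.01705 (Haaland)
Major: h_f = f(L/D)·V²/2g = 0.01705·7579·0.06869 = 8.874 m
Minor: ΣK = 1.81; h_m = ΣK·V²/2g = 0.1243 m
Total H_L = 8.874 + 0.1243 = 8.998 m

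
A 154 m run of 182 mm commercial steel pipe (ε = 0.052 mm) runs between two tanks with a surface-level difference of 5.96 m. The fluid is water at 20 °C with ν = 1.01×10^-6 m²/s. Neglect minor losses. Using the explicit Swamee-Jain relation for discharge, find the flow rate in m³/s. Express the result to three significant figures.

Q ≈ 0.0762 m³/s

Swamee-Jain (Type II): Q = -0.965·√(gD⁵h_f/L)·ln[ε/(3.7D) + √(3.17ν²L/(gD³h_f))]
√(gD⁵h_f/L) = √(9.81·0.182⁵·5.96/154) = 0.008707
ε/(3.7D) = 7.72×10^-5; √(3.17ν²L/(gD³h_f)) = 3.76×10^-5
Q = -0.965·0.008707·ln(1.148×10^-4) = 0.07623 m³/s
Check: V = 2.93 m/s, Re = 5.28×10^5, f = 0.01620, h_f = 6.00 m ≈ 5.96 m ✓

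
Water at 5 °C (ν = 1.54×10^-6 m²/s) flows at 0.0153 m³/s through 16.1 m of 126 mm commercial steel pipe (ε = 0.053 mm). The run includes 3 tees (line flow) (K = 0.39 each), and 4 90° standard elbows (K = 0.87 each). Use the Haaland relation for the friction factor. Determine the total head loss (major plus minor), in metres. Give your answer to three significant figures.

V = 4Q/(πD²) = 1.227 m/s; V²/2g = 0.07674 m
Re = 1.00×10^5, ε/D = 4.21×10^-4 → f = 0.01972 (Haaland)
Major: h_f = f(L/D)·V²/2g = 0.01972·127.8·0.07674 = 0.1934 m
Minor: ΣK = 4.65; h_m = ΣK·V²/2g = 0.3568 m
Total H_L = 0.1934 + 0.3568 = 0.5502 m

H_L ≈ 0.550 m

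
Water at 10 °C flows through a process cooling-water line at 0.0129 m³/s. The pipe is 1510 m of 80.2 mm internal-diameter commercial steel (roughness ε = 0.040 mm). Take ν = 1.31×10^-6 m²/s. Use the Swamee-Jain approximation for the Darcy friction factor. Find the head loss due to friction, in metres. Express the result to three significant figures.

h_f ≈ 121 m

V = 4Q/(πD²) = 4·0.0129/(π·0.0802²) = 2.554 m/s
Re = VD/ν = 2.554·0.0802/1.31×10^-6 = 1.56×10^5 → turbulent
ε/D = 0.040/80.2 = 4.99×10^-4
Swamee-Jain: f = 0.01938
h_f = f(L/D)V²/(2g) = 0.01938·(1510/0.0802)·2.554²/(2·9.81) = 121.3 m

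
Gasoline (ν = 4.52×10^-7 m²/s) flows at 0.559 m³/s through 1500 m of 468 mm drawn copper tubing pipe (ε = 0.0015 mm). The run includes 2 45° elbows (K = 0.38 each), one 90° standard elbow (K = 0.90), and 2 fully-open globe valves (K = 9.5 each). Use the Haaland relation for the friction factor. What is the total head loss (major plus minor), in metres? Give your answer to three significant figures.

H_L ≈ 27.8 m

V = 4Q/(πD²) = 3.250 m/s; V²/2g = 0.5382 m
Re = 3.36×10^6, ε/D = 3.21×10^-6 → f = 0.009668 (Haaland)
Major: h_f = f(L/D)·V²/2g = 0.009668·3205·0.5382 = 16.68 m
Minor: ΣK = 20.7; h_m = ΣK·V²/2g = 11.12 m
Total H_L = 16.68 + 11.12 = 27.80 m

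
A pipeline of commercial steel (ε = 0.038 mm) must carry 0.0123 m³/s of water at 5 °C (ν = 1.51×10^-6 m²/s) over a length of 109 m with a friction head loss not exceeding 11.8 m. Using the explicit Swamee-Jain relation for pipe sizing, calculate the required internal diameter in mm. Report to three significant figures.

Swamee-Jain (Type III): D = 0.66·[ε^1.25·(LQ²/(gh_f))^4.75 + ν·Q^9.4·(L/(gh_f))^5.2]^0.04
LQ²/(gh_f) = 1.425×10^-4; L/(gh_f) = 0.9416
Term 1 = ε^1.25·(…)^4.75 = 1.60×10^-24; Term 2 = ν·Q^9.4·(…)^5.2 = 1.23×10^-24
D = 0.66·(1.60×10^-24 + 1.23×10^-24)^0.04 = 0.07544 m = 75.4 mm
Check: V = 2.75 m/s, Re = 1.37×10^5, f = 0.01967, h_f = 11.0 m ≈ 11.8 m ✓

D ≈ 75.4 mm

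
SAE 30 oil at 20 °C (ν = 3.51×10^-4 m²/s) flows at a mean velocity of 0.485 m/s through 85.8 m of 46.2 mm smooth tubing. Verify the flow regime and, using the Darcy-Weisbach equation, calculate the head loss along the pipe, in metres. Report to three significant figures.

h_f ≈ 22.3 m

Re = VD/ν = 0.485·0.04620/3.51×10^-4 = 63.8 → laminar (Re < 2300)
f = 64/Re = 1.003
h_f = f(L/D)V²/(2g) = 1.003·(85.8/0.04620)·0.485²/(2·9.81) = 22.32 m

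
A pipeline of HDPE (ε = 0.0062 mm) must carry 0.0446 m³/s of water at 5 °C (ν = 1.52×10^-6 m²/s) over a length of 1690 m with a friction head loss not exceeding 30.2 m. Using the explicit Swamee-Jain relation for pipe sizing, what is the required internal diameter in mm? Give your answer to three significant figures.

D ≈ 173 mm

Swamee-Jain (Type III): D = 0.66·[ε^1.25·(LQ²/(gh_f))^4.75 + ν·Q^9.4·(L/(gh_f))^5.2]^0.04
LQ²/(gh_f) = 0.01135; L/(gh_f) = 5.704
Term 1 = ε^1.25·(…)^4.75 = 1.78×10^-16; Term 2 = ν·Q^9.4·(…)^5.2 = 2.62×10^-15
D = 0.66·(1.78×10^-16 + 2.62×10^-15)^0.04 = 0.1727 m = 173 mm
Check: V = 1.90 m/s, Re = 2.16×10^5, f = 0.01564, h_f = 28.2 m ≈ 30.2 m ✓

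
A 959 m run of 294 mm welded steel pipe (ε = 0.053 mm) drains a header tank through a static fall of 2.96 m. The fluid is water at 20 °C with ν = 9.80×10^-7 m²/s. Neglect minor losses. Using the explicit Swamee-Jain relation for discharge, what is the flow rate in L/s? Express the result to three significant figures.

Q ≈ 71.6 L/s

Swamee-Jain (Type II): Q = -0.965·√(gD⁵h_f/L)·ln[ε/(3.7D) + √(3.17ν²L/(gD³h_f))]
√(gD⁵h_f/L) = √(9.81·0.294⁵·2.96/959) = 0.008155
ε/(3.7D) = 4.87×10^-5; √(3.17ν²L/(gD³h_f)) = 6.29×10^-5
Q = -0.965·0.008155·ln(1.116×10^-4) = 0.07162 m³/s
Check: V = 1.05 m/s, Re = 3.16×10^5, f = 0.01605, h_f = 2.97 m ≈ 2.96 m ✓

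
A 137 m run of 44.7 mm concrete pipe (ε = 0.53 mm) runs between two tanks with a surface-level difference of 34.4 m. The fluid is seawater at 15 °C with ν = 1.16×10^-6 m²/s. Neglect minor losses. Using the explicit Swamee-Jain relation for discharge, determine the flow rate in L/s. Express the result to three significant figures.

Swamee-Jain (Type II): Q = -0.965·√(gD⁵h_f/L)·ln[ε/(3.7D) + √(3.17ν²L/(gD³h_f))]
√(gD⁵h_f/L) = √(9.81·0.0447⁵·34.4/137) = 6.630×10^-4
ε/(3.7D) = 0.00320; √(3.17ν²L/(gD³h_f)) = 1.39×10^-4
Q = -0.965·6.630×10^-4·ln(0.003344) = 0.003647 m³/s
Check: V = 2.32 m/s, Re = 8.96×10^4, f = 0.04105, h_f = 34.6 m ≈ 34.4 m ✓

Q ≈ 3.65 L/s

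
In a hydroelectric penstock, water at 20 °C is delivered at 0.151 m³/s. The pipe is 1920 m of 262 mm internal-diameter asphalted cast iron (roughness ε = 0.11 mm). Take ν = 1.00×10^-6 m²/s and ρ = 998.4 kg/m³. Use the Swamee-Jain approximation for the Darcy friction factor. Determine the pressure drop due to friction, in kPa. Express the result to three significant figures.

Δp ≈ 486 kPa

V = 4Q/(πD²) = 4·0.151/(π·0.262²) = 2.801 m/s
Re = VD/ν = 2.801·0.262/1.00×10^-6 = 7.34×10^5 → turbulent
ε/D = 0.11/262 = 4.20×10^-4
Swamee-Jain: f = 0.01693
h_f = f(L/D)V²/(2g) = 0.01693·(1920/0.262)·2.801²/(2·9.81) = 49.61 m
Δp = ρg·h_f = 998.4·9.81·49.61 = 485.9 kPa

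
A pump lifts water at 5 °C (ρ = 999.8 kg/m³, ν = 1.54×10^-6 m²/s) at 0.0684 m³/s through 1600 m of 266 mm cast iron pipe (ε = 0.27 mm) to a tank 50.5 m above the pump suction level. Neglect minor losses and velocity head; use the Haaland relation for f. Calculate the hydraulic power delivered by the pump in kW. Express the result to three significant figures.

V = 4Q/(πD²) = 1.231 m/s; Re = 2.13×10^5; ε/D = 0.00102; f = 0.02091
h_f = f(L/D)V²/2g = 9.710 m
Total head H = z + h_f = 50.5 + 9.710 = 60.21 m
P_hyd = ρgQH = 999.8·9.81·0.0684·60.21 = 40.39 kW

P_hyd ≈ 40.4 kW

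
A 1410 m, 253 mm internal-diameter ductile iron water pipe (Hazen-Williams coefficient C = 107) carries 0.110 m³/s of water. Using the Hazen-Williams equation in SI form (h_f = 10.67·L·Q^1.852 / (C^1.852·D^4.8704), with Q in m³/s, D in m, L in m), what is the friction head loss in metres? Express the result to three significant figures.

h_f = 10.67·1410·0.110^1.852 / (107^1.852·0.253^4.8704) = 35.54 m

h_f ≈ 35.5 m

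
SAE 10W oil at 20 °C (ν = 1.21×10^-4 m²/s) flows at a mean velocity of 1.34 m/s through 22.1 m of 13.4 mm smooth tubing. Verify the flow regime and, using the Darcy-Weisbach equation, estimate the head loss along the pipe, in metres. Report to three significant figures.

Re = VD/ν = 1.34·0.01340/1.21×10^-4 = 148 → laminar (Re < 2300)
f = 64/Re = 0.4313
h_f = f(L/D)V²/(2g) = 0.4313·(22.1/0.01340)·1.34²/(2·9.81) = 65.10 m

h_f ≈ 65.1 m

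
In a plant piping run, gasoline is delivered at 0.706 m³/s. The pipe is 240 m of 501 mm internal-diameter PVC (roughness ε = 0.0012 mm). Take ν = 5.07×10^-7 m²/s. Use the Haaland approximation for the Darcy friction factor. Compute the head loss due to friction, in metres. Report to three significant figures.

V = 4Q/(πD²) = 4·0.706/(π·0.501²) = 3.581 m/s
Re = VD/ν = 3.581·0.501/5.07×10^-7 = 3.54×10^6 → turbulent
ε/D = 0.0012/501 = 2.40×10^-6
Haaland: f = 0.009563
h_f = f(L/D)V²/(2g) = 0.009563·(240/0.501)·3.581²/(2·9.81) = 2.995 m

h_f ≈ 2.99 m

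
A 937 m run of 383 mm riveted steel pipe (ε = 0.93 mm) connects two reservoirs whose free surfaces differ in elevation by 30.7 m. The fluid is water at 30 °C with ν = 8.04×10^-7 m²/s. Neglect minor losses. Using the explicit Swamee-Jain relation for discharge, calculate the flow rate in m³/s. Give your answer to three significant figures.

Swamee-Jain (Type II): Q = -0.965·√(gD⁵h_f/L)·ln[ε/(3.7D) + √(3.17ν²L/(gD³h_f))]
√(gD⁵h_f/L) = √(9.81·0.383⁵·30.7/937) = 0.05147
ε/(3.7D) = 6.56×10^-4; √(3.17ν²L/(gD³h_f)) = 1.07×10^-5
Q = -0.965·0.05147·ln(6.669×10^-4) = 0.3632 m³/s
Check: V = 3.15 m/s, Re = 1.50×10^6, f = 0.02484, h_f = 30.8 m ≈ 30.7 m ✓

Q ≈ 0.363 m³/s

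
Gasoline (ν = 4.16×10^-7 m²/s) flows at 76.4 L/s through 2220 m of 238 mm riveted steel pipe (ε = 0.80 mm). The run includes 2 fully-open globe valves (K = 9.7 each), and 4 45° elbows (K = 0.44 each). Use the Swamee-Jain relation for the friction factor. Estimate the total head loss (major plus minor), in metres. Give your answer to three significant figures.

V = 4Q/(πD²) = 1.717 m/s; V²/2g = 0.1503 m
Re = 9.83×10^5, ε/D = 0.00336 → f = 0.02722 (Swamee-Jain)
Major: h_f = f(L/D)·V²/2g = 0.02722·9328·0.1503 = 38.16 m
Minor: ΣK = 21.2; h_m = ΣK·V²/2g = 3.181 m
Total H_L = 38.16 + 3.181 = 41.34 m

H_L ≈ 41.3 m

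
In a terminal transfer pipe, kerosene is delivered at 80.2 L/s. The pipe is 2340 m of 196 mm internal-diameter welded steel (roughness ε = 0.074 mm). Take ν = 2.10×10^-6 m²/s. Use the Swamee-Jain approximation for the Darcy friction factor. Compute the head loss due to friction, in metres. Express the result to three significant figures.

V = 4Q/(πD²) = 4·0.0802/(π·0.196²) = 2.658 m/s
Re = VD/ν = 2.658·0.196/2.10×10^-6 = 2.48×10^5 → turbulent
ε/D = 0.074/196 = 3.78×10^-4
Swamee-Jain: f = 0.01788
h_f = f(L/D)V²/(2g) = 0.01788·(2340/0.196)·2.658²/(2·9.81) = 76.86 m

h_f ≈ 76.9 m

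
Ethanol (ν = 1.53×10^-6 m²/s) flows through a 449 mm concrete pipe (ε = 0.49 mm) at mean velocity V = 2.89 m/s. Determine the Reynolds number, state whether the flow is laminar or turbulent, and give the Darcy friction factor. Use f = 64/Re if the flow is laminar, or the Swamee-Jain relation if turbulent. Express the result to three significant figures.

Re ≈ 8.48×10^5; turbulent; f ≈ 0.0205

Re = VD/ν = 2.890·0.449/1.53×10^-6 = 8.48×10^5
Re > 4000 → turbulent; ε/D = 0.00109
Swamee-Jain: f = 0.02049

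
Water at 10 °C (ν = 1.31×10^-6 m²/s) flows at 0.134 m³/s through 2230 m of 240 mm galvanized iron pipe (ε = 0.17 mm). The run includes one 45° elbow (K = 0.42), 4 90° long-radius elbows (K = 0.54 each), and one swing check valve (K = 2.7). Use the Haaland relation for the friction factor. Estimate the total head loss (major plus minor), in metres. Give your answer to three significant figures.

H_L ≈ 80.2 m

V = 4Q/(πD²) = 2.962 m/s; V²/2g = 0.4472 m
Re = 5.43×10^5, ε/D = 7.08×10^-4 → f = 0.01874 (Haaland)
Major: h_f = f(L/D)·V²/2g = 0.01874·9292·0.4472 = 77.85 m
Minor: ΣK = 5.28; h_m = ΣK·V²/2g = 2.361 m
Total H_L = 77.85 + 2.361 = 80.21 m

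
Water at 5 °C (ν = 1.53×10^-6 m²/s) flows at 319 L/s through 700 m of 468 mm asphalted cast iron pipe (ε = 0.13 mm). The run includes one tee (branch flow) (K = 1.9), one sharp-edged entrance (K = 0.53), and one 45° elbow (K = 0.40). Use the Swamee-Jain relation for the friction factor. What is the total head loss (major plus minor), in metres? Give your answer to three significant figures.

V = 4Q/(πD²) = 1.854 m/s; V²/2g = 0.1753 m
Re = 5.67×10^5, ε/D = 2.78×10^-4 → f = 0.01605 (Swamee-Jain)
Major: h_f = f(L/D)·V²/2g = 0.01605·1496·0.1753 = 4.208 m
Minor: ΣK = 2.83; h_m = ΣK·V²/2g = 0.4960 m
Total H_L = 4.208 + 0.4960 = 4.704 m

H_L ≈ 4.70 m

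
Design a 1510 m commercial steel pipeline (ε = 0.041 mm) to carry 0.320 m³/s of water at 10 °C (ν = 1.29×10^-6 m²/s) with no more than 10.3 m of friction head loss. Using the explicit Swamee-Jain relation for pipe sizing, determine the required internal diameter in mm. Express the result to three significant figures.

Swamee-Jain (Type III): D = 0.66·[ε^1.25·(LQ²/(gh_f))^4.75 + ν·Q^9.4·(L/(gh_f))^5.2]^0.04
LQ²/(gh_f) = 1.530; L/(gh_f) = 14.94
Term 1 = ε^1.25·(…)^4.75 = 2.48×10^-5; Term 2 = ν·Q^9.4·(…)^5.2 = 3.68×10^-5
D = 0.66·(2.48×10^-5 + 3.68×10^-5)^0.04 = 0.4478 m = 448 mm
Check: V = 2.03 m/s, Re = 7.05×10^5, f = 0.01383, h_f = 9.81 m ≈ 10.3 m ✓

D ≈ 448 mm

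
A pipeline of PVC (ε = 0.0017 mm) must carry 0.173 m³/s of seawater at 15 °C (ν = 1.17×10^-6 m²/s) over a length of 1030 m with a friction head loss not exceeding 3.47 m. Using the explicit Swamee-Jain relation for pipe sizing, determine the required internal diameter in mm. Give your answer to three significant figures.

Swamee-Jain (Type III): D = 0.66·[ε^1.25·(LQ²/(gh_f))^4.75 + ν·Q^9.4·(L/(gh_f))^5.2]^0.04
LQ²/(gh_f) = 0.9056; L/(gh_f) = 30.26
Term 1 = ε^1.25·(…)^4.75 = 3.83×10^-8; Term 2 = ν·Q^9.4·(…)^5.2 = 4.04×10^-6
D = 0.66·(3.83×10^-8 + 4.04×10^-6)^0.04 = 0.4017 m = 402 mm
Check: V = 1.36 m/s, Re = 4.69×10^5, f = 0.01331, h_f = 3.24 m ≈ 3.47 m ✓

D ≈ 402 mm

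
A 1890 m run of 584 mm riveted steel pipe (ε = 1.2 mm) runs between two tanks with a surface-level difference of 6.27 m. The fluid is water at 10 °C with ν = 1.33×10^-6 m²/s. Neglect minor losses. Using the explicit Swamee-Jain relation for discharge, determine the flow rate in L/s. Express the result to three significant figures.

Q ≈ 338 L/s

Swamee-Jain (Type II): Q = -0.965·√(gD⁵h_f/L)·ln[ε/(3.7D) + √(3.17ν²L/(gD³h_f))]
√(gD⁵h_f/L) = √(9.81·0.584⁵·6.27/1890) = 0.04702
ε/(3.7D) = 5.55×10^-4; √(3.17ν²L/(gD³h_f)) = 2.94×10^-5
Q = -0.965·0.04702·ln(5.848×10^-4) = 0.3378 m³/s
Check: V = 1.26 m/s, Re = 5.54×10^5, f = 0.02402, h_f = 6.30 m ≈ 6.27 m ✓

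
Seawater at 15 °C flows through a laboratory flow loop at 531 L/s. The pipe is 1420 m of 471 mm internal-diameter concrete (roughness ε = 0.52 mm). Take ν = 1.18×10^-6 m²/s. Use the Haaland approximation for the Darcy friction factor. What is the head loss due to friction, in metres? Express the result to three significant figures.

h_f ≈ 29.1 m

V = 4Q/(πD²) = 4·0.531/(π·0.471²) = 3.048 m/s
Re = VD/ν = 3.048·0.471/1.18×10^-6 = 1.22×10^6 → turbulent
ε/D = 0.52/471 = 0.00110
Haaland: f = 0.02036
h_f = f(L/D)V²/(2g) = 0.02036·(1420/0.471)·3.048²/(2·9.81) = 29.06 m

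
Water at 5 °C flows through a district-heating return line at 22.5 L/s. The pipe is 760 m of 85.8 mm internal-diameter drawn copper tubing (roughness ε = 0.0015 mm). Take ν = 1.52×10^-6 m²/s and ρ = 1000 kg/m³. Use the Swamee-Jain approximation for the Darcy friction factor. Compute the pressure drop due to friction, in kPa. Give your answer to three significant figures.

Δp ≈ 1030 kPa

V = 4Q/(πD²) = 4·0.0225/(π·0.0858²) = 3.892 m/s
Re = VD/ν = 3.892·0.0858/1.52×10^-6 = 2.20×10^5 → turbulent
ε/D = 0.0015/85.8 = 1.75×10^-5
Swamee-Jain: f = 0.01542
h_f = f(L/D)V²/(2g) = 0.01542·(760/0.0858)·3.892²/(2·9.81) = 105.4 m
Δp = ρg·h_f = 1000·9.81·105.4 = 1034 kPa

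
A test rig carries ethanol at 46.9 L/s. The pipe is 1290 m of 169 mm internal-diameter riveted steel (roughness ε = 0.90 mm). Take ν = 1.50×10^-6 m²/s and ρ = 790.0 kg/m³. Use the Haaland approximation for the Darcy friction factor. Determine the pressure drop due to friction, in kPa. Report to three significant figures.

V = 4Q/(πD²) = 4·0.0469/(π·0.169²) = 2.091 m/s
Re = VD/ν = 2.091·0.169/1.50×10^-6 = 2.36×10^5 → turbulent
ε/D = 0.90/169 = 0.00533
Haaland: f = 0.03137
h_f = f(L/D)V²/(2g) = 0.03137·(1290/0.169)·2.091²/(2·9.81) = 53.35 m
Δp = ρg·h_f = 790.0·9.81·53.35 = 413.5 kPa

Δp ≈ 413 kPa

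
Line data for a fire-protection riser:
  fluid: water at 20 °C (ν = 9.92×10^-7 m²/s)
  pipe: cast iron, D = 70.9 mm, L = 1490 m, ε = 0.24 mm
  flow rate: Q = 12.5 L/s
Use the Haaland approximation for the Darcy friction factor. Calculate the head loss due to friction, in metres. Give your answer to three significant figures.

h_f ≈ 297 m

V = 4Q/(πD²) = 4·0.0125/(π·0.0709²) = 3.166 m/s
Re = VD/ν = 3.166·0.0709/9.92×10^-7 = 2.26×10^5 → turbulent
ε/D = 0.24/70.9 = 0.00339
Haaland: f = 0.02762
h_f = f(L/D)V²/(2g) = 0.02762·(1490/0.0709)·3.166²/(2·9.81) = 296.6 m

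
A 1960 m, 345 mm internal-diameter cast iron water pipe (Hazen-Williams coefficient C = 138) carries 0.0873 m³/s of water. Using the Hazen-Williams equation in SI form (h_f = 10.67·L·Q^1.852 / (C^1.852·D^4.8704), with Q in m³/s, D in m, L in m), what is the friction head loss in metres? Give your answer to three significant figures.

h_f = 10.67·1960·0.0873^1.852 / (138^1.852·0.345^4.8704) = 4.437 m

h_f ≈ 4.44 m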